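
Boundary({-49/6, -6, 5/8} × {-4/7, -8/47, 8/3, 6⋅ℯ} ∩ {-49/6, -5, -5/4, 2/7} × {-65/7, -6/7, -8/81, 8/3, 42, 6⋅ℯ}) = {-49/6} × {8/3, 6⋅ℯ}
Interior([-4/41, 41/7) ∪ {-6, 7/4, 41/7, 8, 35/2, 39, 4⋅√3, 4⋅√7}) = (-4/41, 41/7)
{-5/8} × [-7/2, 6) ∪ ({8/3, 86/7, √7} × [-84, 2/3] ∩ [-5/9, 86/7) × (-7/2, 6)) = ({-5/8} × [-7/2, 6)) ∪ ({8/3, √7} × (-7/2, 2/3])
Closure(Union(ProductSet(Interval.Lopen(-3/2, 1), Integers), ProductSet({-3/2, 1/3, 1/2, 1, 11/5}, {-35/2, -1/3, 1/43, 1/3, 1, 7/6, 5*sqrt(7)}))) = Union(ProductSet({-3/2, 1/3, 1/2, 1, 11/5}, {-35/2, -1/3, 1/43, 1/3, 1, 7/6, 5*sqrt(7)}), ProductSet(Interval(-3/2, 1), Integers))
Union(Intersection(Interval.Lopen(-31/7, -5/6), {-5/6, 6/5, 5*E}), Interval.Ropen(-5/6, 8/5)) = Interval.Ropen(-5/6, 8/5)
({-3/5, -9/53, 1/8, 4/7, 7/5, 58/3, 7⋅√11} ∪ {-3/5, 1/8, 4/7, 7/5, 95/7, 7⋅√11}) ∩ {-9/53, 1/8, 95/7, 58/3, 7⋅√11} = {-9/53, 1/8, 95/7, 58/3, 7⋅√11}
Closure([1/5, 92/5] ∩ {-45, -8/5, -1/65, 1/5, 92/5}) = {1/5, 92/5}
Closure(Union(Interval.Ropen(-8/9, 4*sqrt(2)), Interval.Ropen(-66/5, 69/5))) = Interval(-66/5, 69/5)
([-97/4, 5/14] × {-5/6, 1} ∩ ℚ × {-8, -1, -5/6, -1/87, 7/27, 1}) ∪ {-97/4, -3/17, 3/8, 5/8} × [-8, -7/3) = ({-97/4, -3/17, 3/8, 5/8} × [-8, -7/3)) ∪ ((ℚ ∩ [-97/4, 5/14]) × {-5/6, 1})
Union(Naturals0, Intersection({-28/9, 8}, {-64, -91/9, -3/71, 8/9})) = Naturals0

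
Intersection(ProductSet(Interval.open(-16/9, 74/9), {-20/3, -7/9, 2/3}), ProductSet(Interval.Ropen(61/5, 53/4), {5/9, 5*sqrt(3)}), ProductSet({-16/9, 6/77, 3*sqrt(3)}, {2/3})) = EmptySet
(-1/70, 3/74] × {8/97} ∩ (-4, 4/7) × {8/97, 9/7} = (-1/70, 3/74] × {8/97}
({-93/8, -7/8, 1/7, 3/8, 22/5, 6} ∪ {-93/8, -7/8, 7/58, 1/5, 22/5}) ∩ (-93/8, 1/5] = {-7/8, 7/58, 1/7, 1/5}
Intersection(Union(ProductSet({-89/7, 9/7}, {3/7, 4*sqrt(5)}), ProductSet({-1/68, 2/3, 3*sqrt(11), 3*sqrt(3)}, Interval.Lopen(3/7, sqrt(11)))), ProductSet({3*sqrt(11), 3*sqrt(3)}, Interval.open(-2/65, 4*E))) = ProductSet({3*sqrt(11), 3*sqrt(3)}, Interval.Lopen(3/7, sqrt(11)))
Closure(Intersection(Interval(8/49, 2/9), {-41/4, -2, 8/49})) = {8/49}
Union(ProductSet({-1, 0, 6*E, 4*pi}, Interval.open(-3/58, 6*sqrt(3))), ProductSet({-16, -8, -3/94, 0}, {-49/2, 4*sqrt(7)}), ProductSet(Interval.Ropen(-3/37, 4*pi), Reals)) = Union(ProductSet({-16, -8, -3/94, 0}, {-49/2, 4*sqrt(7)}), ProductSet({-1, 0, 6*E, 4*pi}, Interval.open(-3/58, 6*sqrt(3))), ProductSet(Interval.Ropen(-3/37, 4*pi), Reals))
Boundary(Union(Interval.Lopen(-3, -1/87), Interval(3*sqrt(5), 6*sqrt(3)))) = {-3, -1/87, 6*sqrt(3), 3*sqrt(5)}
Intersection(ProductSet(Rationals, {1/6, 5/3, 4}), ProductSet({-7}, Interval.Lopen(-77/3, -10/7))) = EmptySet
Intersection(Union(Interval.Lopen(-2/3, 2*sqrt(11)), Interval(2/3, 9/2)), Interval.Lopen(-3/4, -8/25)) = Interval.Lopen(-2/3, -8/25)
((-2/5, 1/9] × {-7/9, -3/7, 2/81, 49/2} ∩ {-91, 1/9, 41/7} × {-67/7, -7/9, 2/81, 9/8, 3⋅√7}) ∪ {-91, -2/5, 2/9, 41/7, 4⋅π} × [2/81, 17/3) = ({1/9} × {-7/9, 2/81}) ∪ ({-91, -2/5, 2/9, 41/7, 4⋅π} × [2/81, 17/3))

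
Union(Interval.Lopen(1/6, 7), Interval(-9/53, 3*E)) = Interval(-9/53, 3*E)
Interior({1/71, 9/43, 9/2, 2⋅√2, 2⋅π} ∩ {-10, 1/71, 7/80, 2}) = ∅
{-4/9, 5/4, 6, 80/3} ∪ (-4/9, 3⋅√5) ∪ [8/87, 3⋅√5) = [-4/9, 3⋅√5) ∪ {80/3}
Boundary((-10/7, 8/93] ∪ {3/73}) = {-10/7, 8/93}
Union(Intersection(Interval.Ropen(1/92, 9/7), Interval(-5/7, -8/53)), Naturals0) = Naturals0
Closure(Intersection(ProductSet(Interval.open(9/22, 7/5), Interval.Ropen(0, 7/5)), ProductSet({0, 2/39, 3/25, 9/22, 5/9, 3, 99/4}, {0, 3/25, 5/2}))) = ProductSet({5/9}, {0, 3/25})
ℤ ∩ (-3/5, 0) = ∅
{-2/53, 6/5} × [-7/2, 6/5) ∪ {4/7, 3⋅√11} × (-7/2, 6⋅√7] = ({-2/53, 6/5} × [-7/2, 6/5)) ∪ ({4/7, 3⋅√11} × (-7/2, 6⋅√7])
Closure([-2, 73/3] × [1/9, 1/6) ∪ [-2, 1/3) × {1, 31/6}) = ([-2, 1/3] × {1, 31/6}) ∪ ([-2, 73/3] × [1/9, 1/6])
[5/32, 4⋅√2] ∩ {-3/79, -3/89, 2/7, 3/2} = {2/7, 3/2}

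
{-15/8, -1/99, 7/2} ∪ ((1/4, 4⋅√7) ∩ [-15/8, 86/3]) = {-15/8, -1/99} ∪ (1/4, 4⋅√7)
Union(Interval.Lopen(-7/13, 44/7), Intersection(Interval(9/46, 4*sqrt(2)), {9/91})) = Interval.Lopen(-7/13, 44/7)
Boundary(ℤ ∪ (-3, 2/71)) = {2/71} ∪ (ℤ \ (-3, 2/71))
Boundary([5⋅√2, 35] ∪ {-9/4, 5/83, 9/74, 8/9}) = {-9/4, 5/83, 9/74, 8/9, 35, 5⋅√2}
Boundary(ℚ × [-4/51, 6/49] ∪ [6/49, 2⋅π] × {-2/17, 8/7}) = (ℝ × [-4/51, 6/49]) ∪ ([6/49, 2⋅π] × {-2/17, 8/7})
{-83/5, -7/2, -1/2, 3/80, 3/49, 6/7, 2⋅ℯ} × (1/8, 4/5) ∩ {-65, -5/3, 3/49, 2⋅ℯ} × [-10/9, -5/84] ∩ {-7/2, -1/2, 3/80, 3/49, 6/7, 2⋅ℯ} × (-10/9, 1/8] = ∅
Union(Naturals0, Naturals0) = Naturals0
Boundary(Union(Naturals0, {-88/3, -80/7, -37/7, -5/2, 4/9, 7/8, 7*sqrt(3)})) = Union({-88/3, -80/7, -37/7, -5/2, 4/9, 7/8, 7*sqrt(3)}, Naturals0)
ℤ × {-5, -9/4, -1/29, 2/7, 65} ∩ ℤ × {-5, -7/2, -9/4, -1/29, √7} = ℤ × {-5, -9/4, -1/29}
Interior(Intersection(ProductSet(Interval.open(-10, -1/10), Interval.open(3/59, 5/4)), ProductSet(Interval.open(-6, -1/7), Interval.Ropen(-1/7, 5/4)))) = ProductSet(Interval.open(-6, -1/7), Interval.open(3/59, 5/4))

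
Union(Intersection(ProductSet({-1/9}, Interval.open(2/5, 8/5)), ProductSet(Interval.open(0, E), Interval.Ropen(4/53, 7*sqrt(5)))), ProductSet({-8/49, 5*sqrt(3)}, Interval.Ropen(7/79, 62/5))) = ProductSet({-8/49, 5*sqrt(3)}, Interval.Ropen(7/79, 62/5))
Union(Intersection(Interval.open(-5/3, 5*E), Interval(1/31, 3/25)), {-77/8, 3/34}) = Union({-77/8}, Interval(1/31, 3/25))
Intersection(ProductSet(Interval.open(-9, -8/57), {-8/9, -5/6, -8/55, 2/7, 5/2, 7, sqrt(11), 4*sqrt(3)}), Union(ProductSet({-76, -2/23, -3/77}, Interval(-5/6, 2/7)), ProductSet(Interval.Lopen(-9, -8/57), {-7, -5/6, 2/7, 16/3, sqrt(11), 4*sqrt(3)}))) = ProductSet(Interval.open(-9, -8/57), {-5/6, 2/7, sqrt(11), 4*sqrt(3)})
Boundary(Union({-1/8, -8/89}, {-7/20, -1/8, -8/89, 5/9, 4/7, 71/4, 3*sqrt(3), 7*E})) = {-7/20, -1/8, -8/89, 5/9, 4/7, 71/4, 3*sqrt(3), 7*E}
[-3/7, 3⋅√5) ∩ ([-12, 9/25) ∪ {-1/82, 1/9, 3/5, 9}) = [-3/7, 9/25) ∪ {3/5}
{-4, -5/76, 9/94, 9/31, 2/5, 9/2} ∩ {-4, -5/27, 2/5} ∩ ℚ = {-4, 2/5}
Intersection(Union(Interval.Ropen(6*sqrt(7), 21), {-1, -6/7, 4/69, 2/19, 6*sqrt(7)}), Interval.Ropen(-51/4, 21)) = Union({-1, -6/7, 4/69, 2/19}, Interval.Ropen(6*sqrt(7), 21))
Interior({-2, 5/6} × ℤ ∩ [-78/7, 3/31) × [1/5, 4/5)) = ∅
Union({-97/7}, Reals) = Reals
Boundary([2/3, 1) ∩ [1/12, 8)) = {2/3, 1}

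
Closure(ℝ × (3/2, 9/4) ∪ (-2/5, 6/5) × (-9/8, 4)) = (ℝ × (3/2, 9/4)) ∪ ([-2/5, 6/5] × {-9/8, 4}) ∪ ((-2/5, 6/5) × (-9/8, 4)) ∪ ({-2/5, 6/5} × ([-9/8, 3/2] ∪ [9/4, 4])) ∪ (((-∞, -2/5] ∪ [6/5, ∞)) × {3/2, 9/4})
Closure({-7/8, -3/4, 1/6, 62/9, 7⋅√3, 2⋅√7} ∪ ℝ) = ℝ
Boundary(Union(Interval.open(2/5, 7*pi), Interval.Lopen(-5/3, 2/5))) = {-5/3, 7*pi}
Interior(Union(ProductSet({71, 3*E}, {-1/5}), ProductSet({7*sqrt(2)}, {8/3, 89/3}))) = EmptySet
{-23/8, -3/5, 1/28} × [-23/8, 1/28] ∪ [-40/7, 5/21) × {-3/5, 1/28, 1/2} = ({-23/8, -3/5, 1/28} × [-23/8, 1/28]) ∪ ([-40/7, 5/21) × {-3/5, 1/28, 1/2})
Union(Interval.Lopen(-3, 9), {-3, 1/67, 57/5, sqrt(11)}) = Union({57/5}, Interval(-3, 9))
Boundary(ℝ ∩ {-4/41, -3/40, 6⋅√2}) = {-4/41, -3/40, 6⋅√2}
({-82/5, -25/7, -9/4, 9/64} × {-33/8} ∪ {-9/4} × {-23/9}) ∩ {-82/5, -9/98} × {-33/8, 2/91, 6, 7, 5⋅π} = {-82/5} × {-33/8}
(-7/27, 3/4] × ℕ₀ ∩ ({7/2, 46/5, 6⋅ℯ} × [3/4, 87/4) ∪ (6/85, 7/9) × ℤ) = (6/85, 3/4] × ℕ₀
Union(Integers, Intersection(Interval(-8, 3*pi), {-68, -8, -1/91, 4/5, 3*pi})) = Union({-1/91, 4/5, 3*pi}, Integers)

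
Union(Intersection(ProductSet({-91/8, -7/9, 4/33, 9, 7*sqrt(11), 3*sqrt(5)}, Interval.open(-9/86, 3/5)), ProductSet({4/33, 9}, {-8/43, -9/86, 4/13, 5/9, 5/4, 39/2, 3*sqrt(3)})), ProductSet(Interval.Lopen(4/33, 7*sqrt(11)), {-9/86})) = Union(ProductSet({4/33, 9}, {4/13, 5/9}), ProductSet(Interval.Lopen(4/33, 7*sqrt(11)), {-9/86}))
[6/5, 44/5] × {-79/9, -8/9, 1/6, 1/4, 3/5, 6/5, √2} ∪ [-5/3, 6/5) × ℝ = ([-5/3, 6/5) × ℝ) ∪ ([6/5, 44/5] × {-79/9, -8/9, 1/6, 1/4, 3/5, 6/5, √2})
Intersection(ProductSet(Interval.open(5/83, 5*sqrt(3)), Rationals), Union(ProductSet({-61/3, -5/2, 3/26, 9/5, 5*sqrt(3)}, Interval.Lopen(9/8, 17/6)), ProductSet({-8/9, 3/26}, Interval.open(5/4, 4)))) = Union(ProductSet({3/26}, Intersection(Interval.open(5/4, 4), Rationals)), ProductSet({3/26, 9/5}, Intersection(Interval.Lopen(9/8, 17/6), Rationals)))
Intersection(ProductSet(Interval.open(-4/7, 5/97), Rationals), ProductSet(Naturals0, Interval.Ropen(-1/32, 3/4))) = ProductSet(Range(0, 1, 1), Intersection(Interval.Ropen(-1/32, 3/4), Rationals))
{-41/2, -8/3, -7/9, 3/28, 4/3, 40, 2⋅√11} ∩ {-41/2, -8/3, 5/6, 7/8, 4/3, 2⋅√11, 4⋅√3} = {-41/2, -8/3, 4/3, 2⋅√11}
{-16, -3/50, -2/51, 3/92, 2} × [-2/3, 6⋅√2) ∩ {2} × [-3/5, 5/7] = {2} × [-3/5, 5/7]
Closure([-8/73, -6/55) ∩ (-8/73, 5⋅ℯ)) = [-8/73, -6/55]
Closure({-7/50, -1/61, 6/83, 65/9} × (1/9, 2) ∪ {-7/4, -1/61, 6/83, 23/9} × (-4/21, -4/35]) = ({-7/4, -1/61, 6/83, 23/9} × [-4/21, -4/35]) ∪ ({-7/50, -1/61, 6/83, 65/9} × [1/9, 2])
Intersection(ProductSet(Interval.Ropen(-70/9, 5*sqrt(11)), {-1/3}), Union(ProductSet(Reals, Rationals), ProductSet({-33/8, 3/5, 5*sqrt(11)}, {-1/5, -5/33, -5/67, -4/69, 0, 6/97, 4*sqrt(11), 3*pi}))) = ProductSet(Interval.Ropen(-70/9, 5*sqrt(11)), {-1/3})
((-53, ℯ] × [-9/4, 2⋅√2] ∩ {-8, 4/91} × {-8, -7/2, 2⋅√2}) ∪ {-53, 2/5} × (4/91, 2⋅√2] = ({-8, 4/91} × {2⋅√2}) ∪ ({-53, 2/5} × (4/91, 2⋅√2])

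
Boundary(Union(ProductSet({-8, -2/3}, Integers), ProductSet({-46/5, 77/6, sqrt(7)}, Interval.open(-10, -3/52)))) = Union(ProductSet({-8, -2/3}, Integers), ProductSet({-46/5, 77/6, sqrt(7)}, Interval(-10, -3/52)))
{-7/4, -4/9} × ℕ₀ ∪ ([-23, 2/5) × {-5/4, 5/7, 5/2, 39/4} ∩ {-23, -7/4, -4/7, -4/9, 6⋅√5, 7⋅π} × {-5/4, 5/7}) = ({-7/4, -4/9} × ℕ₀) ∪ ({-23, -7/4, -4/7, -4/9} × {-5/4, 5/7})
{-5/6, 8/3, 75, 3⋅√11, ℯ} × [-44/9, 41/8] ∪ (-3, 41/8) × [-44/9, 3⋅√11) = ((-3, 41/8) × [-44/9, 3⋅√11)) ∪ ({-5/6, 8/3, 75, 3⋅√11, ℯ} × [-44/9, 41/8])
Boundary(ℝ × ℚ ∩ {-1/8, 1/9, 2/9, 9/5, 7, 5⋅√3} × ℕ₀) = {-1/8, 1/9, 2/9, 9/5, 7, 5⋅√3} × ℕ₀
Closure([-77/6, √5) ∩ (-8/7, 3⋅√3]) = [-8/7, √5]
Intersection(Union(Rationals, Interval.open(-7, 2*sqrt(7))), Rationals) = Union(Intersection(Interval.Ropen(-7, 2*sqrt(7)), Rationals), Rationals)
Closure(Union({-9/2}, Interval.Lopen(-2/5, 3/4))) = Union({-9/2}, Interval(-2/5, 3/4))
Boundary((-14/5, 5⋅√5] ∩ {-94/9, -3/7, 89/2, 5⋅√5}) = {-3/7, 5⋅√5}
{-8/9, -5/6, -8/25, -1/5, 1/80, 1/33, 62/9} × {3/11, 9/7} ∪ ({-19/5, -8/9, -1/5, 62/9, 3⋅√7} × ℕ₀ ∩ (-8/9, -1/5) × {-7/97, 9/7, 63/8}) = {-8/9, -5/6, -8/25, -1/5, 1/80, 1/33, 62/9} × {3/11, 9/7}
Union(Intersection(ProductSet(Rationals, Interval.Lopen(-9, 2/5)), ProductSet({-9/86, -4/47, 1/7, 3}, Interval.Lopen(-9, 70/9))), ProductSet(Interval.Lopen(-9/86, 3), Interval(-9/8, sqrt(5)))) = Union(ProductSet({-9/86, -4/47, 1/7, 3}, Interval.Lopen(-9, 2/5)), ProductSet(Interval.Lopen(-9/86, 3), Interval(-9/8, sqrt(5))))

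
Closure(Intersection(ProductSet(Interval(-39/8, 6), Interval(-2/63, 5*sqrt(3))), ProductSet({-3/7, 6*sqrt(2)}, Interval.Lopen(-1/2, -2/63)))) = ProductSet({-3/7}, {-2/63})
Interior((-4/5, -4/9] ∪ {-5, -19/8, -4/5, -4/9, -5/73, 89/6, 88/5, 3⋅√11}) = (-4/5, -4/9)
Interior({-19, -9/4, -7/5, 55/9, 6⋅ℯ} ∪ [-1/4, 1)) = (-1/4, 1)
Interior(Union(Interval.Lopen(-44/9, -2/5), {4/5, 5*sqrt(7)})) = Interval.open(-44/9, -2/5)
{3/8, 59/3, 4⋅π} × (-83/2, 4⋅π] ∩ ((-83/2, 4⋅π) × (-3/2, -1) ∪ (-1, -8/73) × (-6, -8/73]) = {3/8} × (-3/2, -1)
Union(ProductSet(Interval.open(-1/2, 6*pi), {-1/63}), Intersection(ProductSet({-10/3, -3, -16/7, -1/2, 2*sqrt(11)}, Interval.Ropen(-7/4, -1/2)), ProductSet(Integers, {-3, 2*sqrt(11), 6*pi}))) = ProductSet(Interval.open(-1/2, 6*pi), {-1/63})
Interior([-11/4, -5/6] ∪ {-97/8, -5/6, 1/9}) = (-11/4, -5/6)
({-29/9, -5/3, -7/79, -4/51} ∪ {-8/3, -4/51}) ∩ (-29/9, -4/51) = {-8/3, -5/3, -7/79}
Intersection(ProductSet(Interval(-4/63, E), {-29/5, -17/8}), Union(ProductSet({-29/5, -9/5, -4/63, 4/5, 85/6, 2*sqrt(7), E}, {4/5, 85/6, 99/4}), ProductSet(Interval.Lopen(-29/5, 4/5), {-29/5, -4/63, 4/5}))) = ProductSet(Interval(-4/63, 4/5), {-29/5})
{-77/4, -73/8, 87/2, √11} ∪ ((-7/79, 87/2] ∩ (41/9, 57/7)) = {-77/4, -73/8, 87/2, √11} ∪ (41/9, 57/7)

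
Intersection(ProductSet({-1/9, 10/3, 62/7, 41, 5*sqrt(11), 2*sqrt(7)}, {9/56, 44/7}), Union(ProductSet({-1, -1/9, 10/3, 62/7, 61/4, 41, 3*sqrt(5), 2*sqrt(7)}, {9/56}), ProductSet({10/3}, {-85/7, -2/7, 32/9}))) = ProductSet({-1/9, 10/3, 62/7, 41, 2*sqrt(7)}, {9/56})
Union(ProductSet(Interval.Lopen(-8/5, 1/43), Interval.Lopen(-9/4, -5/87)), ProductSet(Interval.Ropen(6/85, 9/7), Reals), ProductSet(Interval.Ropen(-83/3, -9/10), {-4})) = Union(ProductSet(Interval.Ropen(-83/3, -9/10), {-4}), ProductSet(Interval.Lopen(-8/5, 1/43), Interval.Lopen(-9/4, -5/87)), ProductSet(Interval.Ropen(6/85, 9/7), Reals))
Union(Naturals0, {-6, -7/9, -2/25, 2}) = Union({-6, -7/9, -2/25}, Naturals0)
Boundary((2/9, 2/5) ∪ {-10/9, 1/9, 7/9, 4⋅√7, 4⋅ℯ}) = {-10/9, 1/9, 2/9, 2/5, 7/9, 4⋅√7, 4⋅ℯ}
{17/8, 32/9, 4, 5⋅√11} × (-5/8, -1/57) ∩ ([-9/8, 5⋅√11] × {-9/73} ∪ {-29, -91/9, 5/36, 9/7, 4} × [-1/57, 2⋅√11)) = {17/8, 32/9, 4, 5⋅√11} × {-9/73}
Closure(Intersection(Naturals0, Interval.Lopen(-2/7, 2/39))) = Range(0, 1, 1)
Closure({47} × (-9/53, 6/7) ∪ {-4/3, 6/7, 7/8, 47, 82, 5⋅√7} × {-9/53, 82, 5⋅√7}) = ({47} × [-9/53, 6/7]) ∪ ({-4/3, 6/7, 7/8, 47, 82, 5⋅√7} × {-9/53, 82, 5⋅√7})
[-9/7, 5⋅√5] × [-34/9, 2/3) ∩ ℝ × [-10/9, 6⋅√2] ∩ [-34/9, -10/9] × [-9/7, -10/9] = [-9/7, -10/9] × {-10/9}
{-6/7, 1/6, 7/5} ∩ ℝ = {-6/7, 1/6, 7/5}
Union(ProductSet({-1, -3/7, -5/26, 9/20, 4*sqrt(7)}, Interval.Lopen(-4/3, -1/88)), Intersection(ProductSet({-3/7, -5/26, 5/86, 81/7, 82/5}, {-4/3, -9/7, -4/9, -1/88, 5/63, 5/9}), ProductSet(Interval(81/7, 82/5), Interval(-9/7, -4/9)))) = Union(ProductSet({81/7, 82/5}, {-9/7, -4/9}), ProductSet({-1, -3/7, -5/26, 9/20, 4*sqrt(7)}, Interval.Lopen(-4/3, -1/88)))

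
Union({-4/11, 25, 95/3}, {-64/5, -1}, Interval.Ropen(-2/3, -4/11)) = Union({-64/5, -1, 25, 95/3}, Interval(-2/3, -4/11))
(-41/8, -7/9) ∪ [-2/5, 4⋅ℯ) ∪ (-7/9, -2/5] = (-41/8, -7/9) ∪ (-7/9, 4⋅ℯ)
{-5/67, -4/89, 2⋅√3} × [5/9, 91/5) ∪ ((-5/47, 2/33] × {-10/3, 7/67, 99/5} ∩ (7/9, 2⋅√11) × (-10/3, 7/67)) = {-5/67, -4/89, 2⋅√3} × [5/9, 91/5)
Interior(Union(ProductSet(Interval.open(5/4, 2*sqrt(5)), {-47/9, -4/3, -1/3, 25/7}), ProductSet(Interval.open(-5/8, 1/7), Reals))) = ProductSet(Interval.open(-5/8, 1/7), Reals)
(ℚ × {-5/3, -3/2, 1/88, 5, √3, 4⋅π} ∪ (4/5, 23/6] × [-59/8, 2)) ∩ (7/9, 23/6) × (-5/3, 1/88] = ((ℚ ∩ (7/9, 23/6)) × {-3/2, 1/88}) ∪ ((4/5, 23/6) × (-5/3, 1/88])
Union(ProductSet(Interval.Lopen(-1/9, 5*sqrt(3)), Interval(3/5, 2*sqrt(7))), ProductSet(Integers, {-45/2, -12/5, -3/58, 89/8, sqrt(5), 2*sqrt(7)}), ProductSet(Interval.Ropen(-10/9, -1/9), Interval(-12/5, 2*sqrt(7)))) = Union(ProductSet(Integers, {-45/2, -12/5, -3/58, 89/8, sqrt(5), 2*sqrt(7)}), ProductSet(Interval.Ropen(-10/9, -1/9), Interval(-12/5, 2*sqrt(7))), ProductSet(Interval.Lopen(-1/9, 5*sqrt(3)), Interval(3/5, 2*sqrt(7))))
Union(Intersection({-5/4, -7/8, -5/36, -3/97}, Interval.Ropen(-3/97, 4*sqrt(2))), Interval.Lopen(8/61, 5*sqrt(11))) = Union({-3/97}, Interval.Lopen(8/61, 5*sqrt(11)))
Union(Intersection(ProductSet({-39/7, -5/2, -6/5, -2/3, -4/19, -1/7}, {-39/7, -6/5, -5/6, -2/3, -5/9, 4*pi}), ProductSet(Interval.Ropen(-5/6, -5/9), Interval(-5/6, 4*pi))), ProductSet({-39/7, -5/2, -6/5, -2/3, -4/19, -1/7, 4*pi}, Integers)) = Union(ProductSet({-2/3}, {-5/6, -2/3, -5/9, 4*pi}), ProductSet({-39/7, -5/2, -6/5, -2/3, -4/19, -1/7, 4*pi}, Integers))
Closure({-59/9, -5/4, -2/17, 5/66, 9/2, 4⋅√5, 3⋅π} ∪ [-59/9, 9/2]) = [-59/9, 9/2] ∪ {4⋅√5, 3⋅π}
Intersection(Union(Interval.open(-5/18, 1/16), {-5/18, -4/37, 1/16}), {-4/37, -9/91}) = {-4/37, -9/91}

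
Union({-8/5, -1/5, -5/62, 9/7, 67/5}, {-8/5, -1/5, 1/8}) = {-8/5, -1/5, -5/62, 1/8, 9/7, 67/5}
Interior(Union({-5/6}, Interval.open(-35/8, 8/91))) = Interval.open(-35/8, 8/91)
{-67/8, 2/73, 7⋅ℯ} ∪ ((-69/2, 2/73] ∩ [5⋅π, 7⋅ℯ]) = {-67/8, 2/73, 7⋅ℯ}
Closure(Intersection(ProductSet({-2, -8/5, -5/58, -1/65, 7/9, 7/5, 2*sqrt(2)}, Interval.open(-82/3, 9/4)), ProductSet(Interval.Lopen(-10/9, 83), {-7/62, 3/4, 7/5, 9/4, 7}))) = ProductSet({-5/58, -1/65, 7/9, 7/5, 2*sqrt(2)}, {-7/62, 3/4, 7/5})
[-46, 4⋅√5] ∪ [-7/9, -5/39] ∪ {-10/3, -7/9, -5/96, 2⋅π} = [-46, 4⋅√5]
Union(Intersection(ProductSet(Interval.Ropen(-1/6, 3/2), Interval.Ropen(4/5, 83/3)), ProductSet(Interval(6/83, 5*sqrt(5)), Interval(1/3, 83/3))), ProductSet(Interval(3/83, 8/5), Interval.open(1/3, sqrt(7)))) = Union(ProductSet(Interval(3/83, 8/5), Interval.open(1/3, sqrt(7))), ProductSet(Interval.Ropen(6/83, 3/2), Interval.Ropen(4/5, 83/3)))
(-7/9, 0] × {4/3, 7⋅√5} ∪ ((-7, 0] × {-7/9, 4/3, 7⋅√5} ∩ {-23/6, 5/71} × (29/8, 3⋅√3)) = (-7/9, 0] × {4/3, 7⋅√5}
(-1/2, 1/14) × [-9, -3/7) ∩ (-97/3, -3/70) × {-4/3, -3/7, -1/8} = (-1/2, -3/70) × {-4/3}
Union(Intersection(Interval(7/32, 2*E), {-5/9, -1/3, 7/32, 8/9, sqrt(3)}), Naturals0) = Union({7/32, 8/9, sqrt(3)}, Naturals0)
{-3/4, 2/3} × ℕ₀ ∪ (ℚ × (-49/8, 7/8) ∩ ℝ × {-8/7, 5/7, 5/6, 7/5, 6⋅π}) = ({-3/4, 2/3} × ℕ₀) ∪ (ℚ × {-8/7, 5/7, 5/6})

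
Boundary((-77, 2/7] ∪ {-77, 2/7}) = {-77, 2/7}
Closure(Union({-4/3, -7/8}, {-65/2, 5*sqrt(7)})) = {-65/2, -4/3, -7/8, 5*sqrt(7)}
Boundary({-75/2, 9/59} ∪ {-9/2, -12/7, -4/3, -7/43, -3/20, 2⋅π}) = {-75/2, -9/2, -12/7, -4/3, -7/43, -3/20, 9/59, 2⋅π}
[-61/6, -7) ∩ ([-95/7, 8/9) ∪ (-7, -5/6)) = [-61/6, -7)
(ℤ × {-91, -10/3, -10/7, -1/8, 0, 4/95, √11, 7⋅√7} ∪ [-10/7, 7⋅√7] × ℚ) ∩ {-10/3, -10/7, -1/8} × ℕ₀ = {-10/7, -1/8} × ℕ₀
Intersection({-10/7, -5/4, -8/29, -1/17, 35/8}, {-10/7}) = {-10/7}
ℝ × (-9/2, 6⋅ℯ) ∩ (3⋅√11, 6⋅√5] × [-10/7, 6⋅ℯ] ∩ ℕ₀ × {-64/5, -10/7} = {10, 11, 12, 13} × {-10/7}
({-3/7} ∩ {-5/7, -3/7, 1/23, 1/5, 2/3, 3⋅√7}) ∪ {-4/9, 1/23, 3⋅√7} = {-4/9, -3/7, 1/23, 3⋅√7}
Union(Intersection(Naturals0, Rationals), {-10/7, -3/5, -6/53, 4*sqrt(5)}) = Union({-10/7, -3/5, -6/53, 4*sqrt(5)}, Naturals0)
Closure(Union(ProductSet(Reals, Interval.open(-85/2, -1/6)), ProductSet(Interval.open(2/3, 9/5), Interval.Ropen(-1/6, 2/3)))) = Union(ProductSet({2/3, 9/5}, Interval(-1/6, 2/3)), ProductSet(Interval(2/3, 9/5), {-1/6, 2/3}), ProductSet(Interval.open(2/3, 9/5), Interval.Ropen(-1/6, 2/3)), ProductSet(Reals, Interval(-85/2, -1/6)))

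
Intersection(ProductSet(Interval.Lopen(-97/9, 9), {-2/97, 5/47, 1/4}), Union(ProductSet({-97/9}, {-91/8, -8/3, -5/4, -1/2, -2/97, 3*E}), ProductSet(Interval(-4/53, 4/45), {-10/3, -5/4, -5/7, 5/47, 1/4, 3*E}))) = ProductSet(Interval(-4/53, 4/45), {5/47, 1/4})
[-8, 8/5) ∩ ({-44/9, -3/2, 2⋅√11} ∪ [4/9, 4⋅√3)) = {-44/9, -3/2} ∪ [4/9, 8/5)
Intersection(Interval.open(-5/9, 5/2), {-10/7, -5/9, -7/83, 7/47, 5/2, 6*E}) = {-7/83, 7/47}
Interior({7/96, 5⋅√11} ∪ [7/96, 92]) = (7/96, 92)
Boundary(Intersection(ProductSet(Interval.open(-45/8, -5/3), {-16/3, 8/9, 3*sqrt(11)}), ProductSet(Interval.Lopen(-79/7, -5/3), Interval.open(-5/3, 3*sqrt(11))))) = ProductSet(Interval(-45/8, -5/3), {8/9})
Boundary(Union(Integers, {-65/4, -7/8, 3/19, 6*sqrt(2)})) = Union({-65/4, -7/8, 3/19, 6*sqrt(2)}, Integers)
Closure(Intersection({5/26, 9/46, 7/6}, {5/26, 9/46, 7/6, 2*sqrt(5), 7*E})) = {5/26, 9/46, 7/6}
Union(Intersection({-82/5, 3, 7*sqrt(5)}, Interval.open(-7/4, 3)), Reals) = Reals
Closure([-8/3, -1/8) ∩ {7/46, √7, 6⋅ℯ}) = ∅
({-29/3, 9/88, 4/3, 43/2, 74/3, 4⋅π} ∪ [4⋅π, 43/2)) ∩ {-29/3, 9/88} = {-29/3, 9/88}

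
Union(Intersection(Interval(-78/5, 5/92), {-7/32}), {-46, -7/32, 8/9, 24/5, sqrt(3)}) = {-46, -7/32, 8/9, 24/5, sqrt(3)}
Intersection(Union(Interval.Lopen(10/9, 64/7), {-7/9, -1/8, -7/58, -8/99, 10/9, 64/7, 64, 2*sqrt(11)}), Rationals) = Union({-7/9, -1/8, -7/58, -8/99, 64}, Intersection(Interval(10/9, 64/7), Rationals))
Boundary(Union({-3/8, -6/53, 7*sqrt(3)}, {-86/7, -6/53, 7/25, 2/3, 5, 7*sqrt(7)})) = {-86/7, -3/8, -6/53, 7/25, 2/3, 5, 7*sqrt(3), 7*sqrt(7)}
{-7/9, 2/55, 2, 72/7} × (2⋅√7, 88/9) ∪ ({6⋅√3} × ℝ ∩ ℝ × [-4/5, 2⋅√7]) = ({-7/9, 2/55, 2, 72/7} × (2⋅√7, 88/9)) ∪ ({6⋅√3} × [-4/5, 2⋅√7])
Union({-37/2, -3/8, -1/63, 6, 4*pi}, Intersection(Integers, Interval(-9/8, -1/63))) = Union({-37/2, -3/8, -1/63, 6, 4*pi}, Range(-1, 0, 1))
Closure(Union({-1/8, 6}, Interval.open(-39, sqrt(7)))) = Union({6}, Interval(-39, sqrt(7)))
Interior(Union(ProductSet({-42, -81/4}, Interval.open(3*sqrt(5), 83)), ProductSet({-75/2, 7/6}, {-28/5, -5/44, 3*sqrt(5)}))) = EmptySet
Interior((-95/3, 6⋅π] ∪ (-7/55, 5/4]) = (-95/3, 6⋅π)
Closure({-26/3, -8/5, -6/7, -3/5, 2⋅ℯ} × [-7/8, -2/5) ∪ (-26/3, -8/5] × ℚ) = ([-26/3, -8/5] × ℝ) ∪ ({-26/3, -8/5, -6/7, -3/5, 2⋅ℯ} × [-7/8, -2/5])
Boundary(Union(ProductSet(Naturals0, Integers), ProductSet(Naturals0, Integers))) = ProductSet(Naturals0, Integers)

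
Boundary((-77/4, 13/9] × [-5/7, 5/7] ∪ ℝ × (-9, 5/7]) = ℝ × {-9, 5/7}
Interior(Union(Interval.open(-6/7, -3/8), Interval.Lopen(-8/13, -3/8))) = Interval.open(-6/7, -3/8)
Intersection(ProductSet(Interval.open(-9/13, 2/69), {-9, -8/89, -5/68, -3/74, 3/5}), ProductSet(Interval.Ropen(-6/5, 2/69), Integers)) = ProductSet(Interval.open(-9/13, 2/69), {-9})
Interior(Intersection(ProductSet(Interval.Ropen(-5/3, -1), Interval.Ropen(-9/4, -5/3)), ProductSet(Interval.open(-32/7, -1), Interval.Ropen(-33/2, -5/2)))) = EmptySet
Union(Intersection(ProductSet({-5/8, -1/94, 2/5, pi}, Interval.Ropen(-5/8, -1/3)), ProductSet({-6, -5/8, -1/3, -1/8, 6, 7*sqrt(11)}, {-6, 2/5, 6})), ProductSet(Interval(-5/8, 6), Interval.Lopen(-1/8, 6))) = ProductSet(Interval(-5/8, 6), Interval.Lopen(-1/8, 6))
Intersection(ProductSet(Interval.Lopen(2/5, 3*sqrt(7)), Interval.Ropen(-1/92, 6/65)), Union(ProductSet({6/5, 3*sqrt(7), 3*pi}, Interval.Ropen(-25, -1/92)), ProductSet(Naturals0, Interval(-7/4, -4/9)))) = EmptySet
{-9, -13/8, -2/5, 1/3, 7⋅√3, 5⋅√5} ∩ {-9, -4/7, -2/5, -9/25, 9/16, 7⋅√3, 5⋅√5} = {-9, -2/5, 7⋅√3, 5⋅√5}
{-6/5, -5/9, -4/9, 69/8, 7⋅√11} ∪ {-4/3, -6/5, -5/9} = {-4/3, -6/5, -5/9, -4/9, 69/8, 7⋅√11}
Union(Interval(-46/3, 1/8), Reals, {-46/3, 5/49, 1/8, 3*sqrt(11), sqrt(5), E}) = Interval(-oo, oo)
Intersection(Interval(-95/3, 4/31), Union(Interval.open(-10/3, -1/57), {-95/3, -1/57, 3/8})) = Union({-95/3}, Interval.Lopen(-10/3, -1/57))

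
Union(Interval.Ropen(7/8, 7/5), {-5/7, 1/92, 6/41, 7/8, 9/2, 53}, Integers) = Union({-5/7, 1/92, 6/41, 9/2}, Integers, Interval.Ropen(7/8, 7/5))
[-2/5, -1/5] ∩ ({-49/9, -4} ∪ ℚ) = ℚ ∩ [-2/5, -1/5]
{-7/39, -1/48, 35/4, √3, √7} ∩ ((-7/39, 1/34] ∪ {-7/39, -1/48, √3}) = {-7/39, -1/48, √3}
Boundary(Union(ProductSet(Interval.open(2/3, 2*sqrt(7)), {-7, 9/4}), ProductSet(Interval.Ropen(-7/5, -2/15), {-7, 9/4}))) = ProductSet(Union(Interval(-7/5, -2/15), Interval(2/3, 2*sqrt(7))), {-7, 9/4})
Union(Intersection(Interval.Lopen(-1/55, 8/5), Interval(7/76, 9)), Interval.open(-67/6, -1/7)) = Union(Interval.open(-67/6, -1/7), Interval(7/76, 8/5))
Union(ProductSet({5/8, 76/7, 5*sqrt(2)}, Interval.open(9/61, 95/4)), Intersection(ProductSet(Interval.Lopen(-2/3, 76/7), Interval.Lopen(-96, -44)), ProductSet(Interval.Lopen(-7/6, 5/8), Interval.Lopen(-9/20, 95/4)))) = ProductSet({5/8, 76/7, 5*sqrt(2)}, Interval.open(9/61, 95/4))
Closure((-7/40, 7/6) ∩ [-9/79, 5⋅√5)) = [-9/79, 7/6]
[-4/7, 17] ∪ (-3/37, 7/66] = [-4/7, 17]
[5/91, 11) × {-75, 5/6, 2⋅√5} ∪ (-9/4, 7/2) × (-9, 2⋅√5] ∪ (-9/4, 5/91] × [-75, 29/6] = ((-9/4, 5/91] × [-75, 29/6]) ∪ ([5/91, 11) × {-75, 5/6, 2⋅√5}) ∪ ((-9/4, 7/2) × (-9, 2⋅√5])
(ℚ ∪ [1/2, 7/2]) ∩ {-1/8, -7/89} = {-1/8, -7/89}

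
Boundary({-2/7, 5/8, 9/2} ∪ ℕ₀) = {-2/7, 5/8, 9/2} ∪ ℕ₀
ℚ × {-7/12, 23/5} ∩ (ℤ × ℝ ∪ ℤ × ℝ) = ℤ × {-7/12, 23/5}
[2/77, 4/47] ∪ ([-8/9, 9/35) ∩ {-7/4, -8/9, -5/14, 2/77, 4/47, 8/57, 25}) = {-8/9, -5/14, 8/57} ∪ [2/77, 4/47]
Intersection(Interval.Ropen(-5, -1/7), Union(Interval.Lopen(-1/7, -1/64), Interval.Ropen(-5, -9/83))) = Interval.Ropen(-5, -1/7)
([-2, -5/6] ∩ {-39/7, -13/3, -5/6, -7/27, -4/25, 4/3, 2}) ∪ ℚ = ℚ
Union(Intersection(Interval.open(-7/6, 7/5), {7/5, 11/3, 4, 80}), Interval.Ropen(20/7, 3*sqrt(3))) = Interval.Ropen(20/7, 3*sqrt(3))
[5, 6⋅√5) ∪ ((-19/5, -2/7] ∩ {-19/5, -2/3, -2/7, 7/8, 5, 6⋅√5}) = {-2/3, -2/7} ∪ [5, 6⋅√5)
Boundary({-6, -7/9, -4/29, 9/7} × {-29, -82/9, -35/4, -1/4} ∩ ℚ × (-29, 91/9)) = {-6, -7/9, -4/29, 9/7} × {-82/9, -35/4, -1/4}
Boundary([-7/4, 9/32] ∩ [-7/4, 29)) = {-7/4, 9/32}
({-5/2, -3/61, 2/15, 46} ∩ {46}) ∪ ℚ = ℚ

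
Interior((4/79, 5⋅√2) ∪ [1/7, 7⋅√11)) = (4/79, 7⋅√11)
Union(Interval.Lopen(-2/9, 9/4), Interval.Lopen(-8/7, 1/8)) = Interval.Lopen(-8/7, 9/4)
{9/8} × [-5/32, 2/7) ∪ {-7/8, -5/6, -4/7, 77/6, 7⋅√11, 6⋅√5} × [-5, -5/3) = ({9/8} × [-5/32, 2/7)) ∪ ({-7/8, -5/6, -4/7, 77/6, 7⋅√11, 6⋅√5} × [-5, -5/3))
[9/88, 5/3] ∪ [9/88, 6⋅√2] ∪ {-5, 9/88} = {-5} ∪ [9/88, 6⋅√2]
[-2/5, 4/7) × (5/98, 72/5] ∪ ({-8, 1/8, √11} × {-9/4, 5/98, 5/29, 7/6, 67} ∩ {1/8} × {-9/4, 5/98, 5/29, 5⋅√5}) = ({1/8} × {-9/4, 5/98, 5/29}) ∪ ([-2/5, 4/7) × (5/98, 72/5])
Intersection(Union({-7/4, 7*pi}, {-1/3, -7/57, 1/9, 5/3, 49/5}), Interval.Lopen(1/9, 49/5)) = {5/3, 49/5}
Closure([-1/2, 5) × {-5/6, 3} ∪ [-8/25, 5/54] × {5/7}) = ([-8/25, 5/54] × {5/7}) ∪ ([-1/2, 5] × {-5/6, 3})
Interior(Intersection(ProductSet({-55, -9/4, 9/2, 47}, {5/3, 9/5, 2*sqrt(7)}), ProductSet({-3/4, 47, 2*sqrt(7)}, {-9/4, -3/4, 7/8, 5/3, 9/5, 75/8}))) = EmptySet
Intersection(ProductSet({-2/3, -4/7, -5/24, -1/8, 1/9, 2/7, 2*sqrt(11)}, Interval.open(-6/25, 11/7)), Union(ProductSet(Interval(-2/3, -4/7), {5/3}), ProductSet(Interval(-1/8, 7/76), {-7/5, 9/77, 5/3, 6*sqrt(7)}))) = ProductSet({-1/8}, {9/77})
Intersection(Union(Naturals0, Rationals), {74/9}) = {74/9}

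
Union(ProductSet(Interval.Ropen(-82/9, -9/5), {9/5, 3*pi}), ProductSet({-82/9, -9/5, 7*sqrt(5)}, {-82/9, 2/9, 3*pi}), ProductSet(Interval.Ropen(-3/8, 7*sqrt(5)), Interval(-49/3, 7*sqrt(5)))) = Union(ProductSet({-82/9, -9/5, 7*sqrt(5)}, {-82/9, 2/9, 3*pi}), ProductSet(Interval.Ropen(-82/9, -9/5), {9/5, 3*pi}), ProductSet(Interval.Ropen(-3/8, 7*sqrt(5)), Interval(-49/3, 7*sqrt(5))))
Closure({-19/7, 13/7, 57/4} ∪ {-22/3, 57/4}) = {-22/3, -19/7, 13/7, 57/4}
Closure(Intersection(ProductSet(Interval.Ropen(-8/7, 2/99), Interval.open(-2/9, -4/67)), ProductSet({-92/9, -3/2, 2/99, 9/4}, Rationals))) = EmptySet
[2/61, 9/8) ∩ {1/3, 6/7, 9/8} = {1/3, 6/7}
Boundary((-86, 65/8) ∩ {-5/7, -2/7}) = {-5/7, -2/7}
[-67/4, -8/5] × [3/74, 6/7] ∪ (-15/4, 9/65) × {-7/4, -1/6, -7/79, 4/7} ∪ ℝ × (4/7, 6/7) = (ℝ × (4/7, 6/7)) ∪ ([-67/4, -8/5] × [3/74, 6/7]) ∪ ((-15/4, 9/65) × {-7/4, -1/6, -7/79, 4/7})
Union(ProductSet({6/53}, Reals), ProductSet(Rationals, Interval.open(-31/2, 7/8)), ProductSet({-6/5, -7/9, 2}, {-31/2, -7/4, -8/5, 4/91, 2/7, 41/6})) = Union(ProductSet({6/53}, Reals), ProductSet({-6/5, -7/9, 2}, {-31/2, -7/4, -8/5, 4/91, 2/7, 41/6}), ProductSet(Rationals, Interval.open(-31/2, 7/8)))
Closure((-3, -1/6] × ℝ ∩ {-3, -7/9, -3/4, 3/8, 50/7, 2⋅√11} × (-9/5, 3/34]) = {-7/9, -3/4} × [-9/5, 3/34]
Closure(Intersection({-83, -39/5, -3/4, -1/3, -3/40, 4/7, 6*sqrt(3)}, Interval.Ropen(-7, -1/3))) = {-3/4}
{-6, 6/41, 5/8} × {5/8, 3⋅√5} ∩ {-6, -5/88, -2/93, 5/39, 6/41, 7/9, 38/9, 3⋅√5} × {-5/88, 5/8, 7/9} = {-6, 6/41} × {5/8}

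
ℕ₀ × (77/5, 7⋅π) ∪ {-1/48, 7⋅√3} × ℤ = ({-1/48, 7⋅√3} × ℤ) ∪ (ℕ₀ × (77/5, 7⋅π))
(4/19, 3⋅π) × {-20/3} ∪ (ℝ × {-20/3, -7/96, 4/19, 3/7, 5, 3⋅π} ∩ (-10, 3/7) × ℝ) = ((4/19, 3⋅π) × {-20/3}) ∪ ((-10, 3/7) × {-20/3, -7/96, 4/19, 3/7, 5, 3⋅π})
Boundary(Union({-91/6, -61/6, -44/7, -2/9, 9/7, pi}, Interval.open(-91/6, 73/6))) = {-91/6, 73/6}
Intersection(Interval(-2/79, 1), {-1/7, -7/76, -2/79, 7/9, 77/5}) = {-2/79, 7/9}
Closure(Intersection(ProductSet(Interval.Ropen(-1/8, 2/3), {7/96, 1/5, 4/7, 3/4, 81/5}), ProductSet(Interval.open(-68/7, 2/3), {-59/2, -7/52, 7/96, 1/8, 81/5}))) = ProductSet(Interval(-1/8, 2/3), {7/96, 81/5})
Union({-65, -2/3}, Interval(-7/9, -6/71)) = Union({-65}, Interval(-7/9, -6/71))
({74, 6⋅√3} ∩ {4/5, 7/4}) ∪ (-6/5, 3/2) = (-6/5, 3/2)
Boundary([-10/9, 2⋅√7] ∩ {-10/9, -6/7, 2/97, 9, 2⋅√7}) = {-10/9, -6/7, 2/97, 2⋅√7}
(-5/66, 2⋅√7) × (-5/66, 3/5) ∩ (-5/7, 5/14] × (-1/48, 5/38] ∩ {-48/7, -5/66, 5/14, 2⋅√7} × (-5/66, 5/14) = {5/14} × (-1/48, 5/38]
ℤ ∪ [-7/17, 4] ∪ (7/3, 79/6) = ℤ ∪ [-7/17, 79/6)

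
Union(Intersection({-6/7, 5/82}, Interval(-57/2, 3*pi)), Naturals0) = Union({-6/7, 5/82}, Naturals0)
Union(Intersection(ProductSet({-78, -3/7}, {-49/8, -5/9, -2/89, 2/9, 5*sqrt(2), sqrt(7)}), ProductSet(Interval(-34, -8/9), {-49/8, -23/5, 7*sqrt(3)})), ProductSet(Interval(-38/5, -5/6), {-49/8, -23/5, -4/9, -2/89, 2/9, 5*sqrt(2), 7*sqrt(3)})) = ProductSet(Interval(-38/5, -5/6), {-49/8, -23/5, -4/9, -2/89, 2/9, 5*sqrt(2), 7*sqrt(3)})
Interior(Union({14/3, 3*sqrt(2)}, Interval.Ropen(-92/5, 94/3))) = Interval.open(-92/5, 94/3)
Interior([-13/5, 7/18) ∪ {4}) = (-13/5, 7/18)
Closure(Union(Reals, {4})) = Reals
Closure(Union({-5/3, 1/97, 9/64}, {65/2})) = {-5/3, 1/97, 9/64, 65/2}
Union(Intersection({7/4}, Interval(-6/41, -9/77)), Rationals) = Rationals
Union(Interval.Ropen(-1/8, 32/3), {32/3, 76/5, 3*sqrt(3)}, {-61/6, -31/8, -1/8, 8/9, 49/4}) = Union({-61/6, -31/8, 49/4, 76/5}, Interval(-1/8, 32/3))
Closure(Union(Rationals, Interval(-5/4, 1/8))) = Union(Interval(-oo, oo), Rationals)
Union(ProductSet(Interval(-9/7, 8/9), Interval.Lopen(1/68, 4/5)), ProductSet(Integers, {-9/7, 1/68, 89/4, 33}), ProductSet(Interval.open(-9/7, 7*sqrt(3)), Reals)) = Union(ProductSet(Integers, {-9/7, 1/68, 89/4, 33}), ProductSet(Interval(-9/7, 8/9), Interval.Lopen(1/68, 4/5)), ProductSet(Interval.open(-9/7, 7*sqrt(3)), Reals))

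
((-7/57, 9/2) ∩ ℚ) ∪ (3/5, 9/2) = [3/5, 9/2) ∪ (ℚ ∩ (-7/57, 9/2))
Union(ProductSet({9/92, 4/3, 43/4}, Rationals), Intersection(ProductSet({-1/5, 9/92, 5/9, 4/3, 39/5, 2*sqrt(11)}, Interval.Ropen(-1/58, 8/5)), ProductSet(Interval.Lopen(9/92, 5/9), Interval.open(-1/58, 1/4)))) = Union(ProductSet({5/9}, Interval.open(-1/58, 1/4)), ProductSet({9/92, 4/3, 43/4}, Rationals))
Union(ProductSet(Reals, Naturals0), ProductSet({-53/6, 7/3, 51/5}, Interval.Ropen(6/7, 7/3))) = Union(ProductSet({-53/6, 7/3, 51/5}, Interval.Ropen(6/7, 7/3)), ProductSet(Reals, Naturals0))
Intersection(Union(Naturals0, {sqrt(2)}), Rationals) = Naturals0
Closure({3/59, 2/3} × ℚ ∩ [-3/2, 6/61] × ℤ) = {3/59} × ℤ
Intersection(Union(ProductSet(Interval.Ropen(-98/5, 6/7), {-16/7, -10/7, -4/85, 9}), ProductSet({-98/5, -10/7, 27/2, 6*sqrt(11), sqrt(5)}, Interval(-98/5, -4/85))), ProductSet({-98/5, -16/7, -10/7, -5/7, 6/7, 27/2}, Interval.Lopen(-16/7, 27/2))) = Union(ProductSet({-98/5, -10/7, 27/2}, Interval.Lopen(-16/7, -4/85)), ProductSet({-98/5, -16/7, -10/7, -5/7}, {-10/7, -4/85, 9}))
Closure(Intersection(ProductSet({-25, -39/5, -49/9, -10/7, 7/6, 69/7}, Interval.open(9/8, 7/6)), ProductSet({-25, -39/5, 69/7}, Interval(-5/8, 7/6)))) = ProductSet({-25, -39/5, 69/7}, Interval(9/8, 7/6))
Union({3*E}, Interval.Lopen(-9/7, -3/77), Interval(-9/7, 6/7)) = Union({3*E}, Interval(-9/7, 6/7))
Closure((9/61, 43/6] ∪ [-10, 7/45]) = [-10, 43/6]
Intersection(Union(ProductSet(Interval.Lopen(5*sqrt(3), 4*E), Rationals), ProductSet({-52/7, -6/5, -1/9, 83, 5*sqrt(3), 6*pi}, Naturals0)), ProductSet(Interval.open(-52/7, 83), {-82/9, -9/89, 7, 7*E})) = Union(ProductSet({-6/5, -1/9, 5*sqrt(3), 6*pi}, {7}), ProductSet(Interval.Lopen(5*sqrt(3), 4*E), {-82/9, -9/89, 7}))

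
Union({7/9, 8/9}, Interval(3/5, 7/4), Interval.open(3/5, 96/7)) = Interval.Ropen(3/5, 96/7)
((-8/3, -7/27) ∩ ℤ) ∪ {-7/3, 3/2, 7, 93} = {-7/3, 3/2, 7, 93} ∪ {-2, -1}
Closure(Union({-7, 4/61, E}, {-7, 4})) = {-7, 4/61, 4, E}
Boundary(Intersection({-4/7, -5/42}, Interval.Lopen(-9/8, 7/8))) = {-4/7, -5/42}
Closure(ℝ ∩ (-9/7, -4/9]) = [-9/7, -4/9]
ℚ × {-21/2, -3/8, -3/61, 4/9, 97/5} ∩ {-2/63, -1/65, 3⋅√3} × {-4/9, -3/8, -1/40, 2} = {-2/63, -1/65} × {-3/8}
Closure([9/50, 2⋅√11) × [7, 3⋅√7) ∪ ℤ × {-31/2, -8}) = (ℤ × {-31/2, -8}) ∪ ({9/50, 2⋅√11} × [7, 3⋅√7]) ∪ ([9/50, 2⋅√11] × {7, 3⋅√7}) ∪ ([9/50, 2⋅√11) × [7, 3⋅√7))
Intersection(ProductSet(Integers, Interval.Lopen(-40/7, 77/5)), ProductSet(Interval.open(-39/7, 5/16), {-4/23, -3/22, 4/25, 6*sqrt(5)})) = ProductSet(Range(-5, 1, 1), {-4/23, -3/22, 4/25, 6*sqrt(5)})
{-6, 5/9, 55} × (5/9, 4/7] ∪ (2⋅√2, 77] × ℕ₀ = ({-6, 5/9, 55} × (5/9, 4/7]) ∪ ((2⋅√2, 77] × ℕ₀)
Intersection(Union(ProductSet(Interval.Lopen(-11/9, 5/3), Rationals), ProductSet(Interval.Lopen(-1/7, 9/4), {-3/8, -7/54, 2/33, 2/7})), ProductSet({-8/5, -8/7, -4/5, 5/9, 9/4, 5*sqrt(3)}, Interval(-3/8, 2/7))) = Union(ProductSet({5/9, 9/4}, {-3/8, -7/54, 2/33, 2/7}), ProductSet({-8/7, -4/5, 5/9}, Intersection(Interval(-3/8, 2/7), Rationals)))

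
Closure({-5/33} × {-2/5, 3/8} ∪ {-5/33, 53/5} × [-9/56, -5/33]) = ({-5/33} × {-2/5, 3/8}) ∪ ({-5/33, 53/5} × [-9/56, -5/33])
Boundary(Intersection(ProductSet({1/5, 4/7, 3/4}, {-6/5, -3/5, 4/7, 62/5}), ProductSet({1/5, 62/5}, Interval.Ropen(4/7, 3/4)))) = ProductSet({1/5}, {4/7})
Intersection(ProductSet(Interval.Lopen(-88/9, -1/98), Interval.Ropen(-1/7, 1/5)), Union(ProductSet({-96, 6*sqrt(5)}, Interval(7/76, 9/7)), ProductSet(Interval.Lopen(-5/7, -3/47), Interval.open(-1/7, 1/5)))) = ProductSet(Interval.Lopen(-5/7, -3/47), Interval.open(-1/7, 1/5))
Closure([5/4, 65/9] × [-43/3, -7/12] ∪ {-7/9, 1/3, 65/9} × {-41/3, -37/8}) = ({-7/9, 1/3, 65/9} × {-41/3, -37/8}) ∪ ([5/4, 65/9] × [-43/3, -7/12])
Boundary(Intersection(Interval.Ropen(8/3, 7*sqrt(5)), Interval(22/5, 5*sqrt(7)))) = {22/5, 5*sqrt(7)}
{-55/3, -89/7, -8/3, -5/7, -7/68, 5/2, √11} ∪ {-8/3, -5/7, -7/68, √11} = {-55/3, -89/7, -8/3, -5/7, -7/68, 5/2, √11}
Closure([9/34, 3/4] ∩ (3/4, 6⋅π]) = ∅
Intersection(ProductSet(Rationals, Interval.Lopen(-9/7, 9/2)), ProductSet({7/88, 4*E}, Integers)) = ProductSet({7/88}, Range(-1, 5, 1))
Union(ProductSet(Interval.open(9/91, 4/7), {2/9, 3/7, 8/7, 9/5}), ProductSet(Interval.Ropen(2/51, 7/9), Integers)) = Union(ProductSet(Interval.Ropen(2/51, 7/9), Integers), ProductSet(Interval.open(9/91, 4/7), {2/9, 3/7, 8/7, 9/5}))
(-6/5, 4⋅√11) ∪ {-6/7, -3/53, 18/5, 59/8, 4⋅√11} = (-6/5, 4⋅√11]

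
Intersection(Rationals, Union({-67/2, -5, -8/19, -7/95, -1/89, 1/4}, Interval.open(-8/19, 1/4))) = Union({-67/2, -5}, Intersection(Interval(-8/19, 1/4), Rationals))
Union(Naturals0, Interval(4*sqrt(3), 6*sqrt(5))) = Union(Interval(4*sqrt(3), 6*sqrt(5)), Naturals0)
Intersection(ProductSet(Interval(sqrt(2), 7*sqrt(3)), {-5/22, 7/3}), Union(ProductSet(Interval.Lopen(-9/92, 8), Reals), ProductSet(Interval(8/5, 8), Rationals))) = ProductSet(Interval(sqrt(2), 8), {-5/22, 7/3})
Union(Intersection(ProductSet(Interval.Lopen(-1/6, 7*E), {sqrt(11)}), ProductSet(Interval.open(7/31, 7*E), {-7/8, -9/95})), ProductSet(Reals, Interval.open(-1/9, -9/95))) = ProductSet(Reals, Interval.open(-1/9, -9/95))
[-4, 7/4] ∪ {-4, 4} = [-4, 7/4] ∪ {4}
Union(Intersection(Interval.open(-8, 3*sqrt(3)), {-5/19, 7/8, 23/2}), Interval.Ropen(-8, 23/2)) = Interval.Ropen(-8, 23/2)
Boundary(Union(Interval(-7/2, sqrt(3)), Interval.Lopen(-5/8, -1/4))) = {-7/2, sqrt(3)}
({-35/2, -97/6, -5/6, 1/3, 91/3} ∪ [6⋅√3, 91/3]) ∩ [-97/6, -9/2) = {-97/6}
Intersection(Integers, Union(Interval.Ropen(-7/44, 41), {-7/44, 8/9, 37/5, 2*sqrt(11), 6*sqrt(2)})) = Range(0, 41, 1)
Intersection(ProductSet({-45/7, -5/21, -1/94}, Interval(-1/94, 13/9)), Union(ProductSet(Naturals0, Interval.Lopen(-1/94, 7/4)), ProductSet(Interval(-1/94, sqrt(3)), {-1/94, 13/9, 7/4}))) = ProductSet({-1/94}, {-1/94, 13/9})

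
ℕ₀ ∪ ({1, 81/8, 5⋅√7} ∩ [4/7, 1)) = ℕ₀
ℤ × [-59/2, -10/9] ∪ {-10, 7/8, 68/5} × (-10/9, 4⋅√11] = (ℤ × [-59/2, -10/9]) ∪ ({-10, 7/8, 68/5} × (-10/9, 4⋅√11])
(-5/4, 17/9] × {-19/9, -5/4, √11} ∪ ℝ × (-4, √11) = (ℝ × (-4, √11)) ∪ ((-5/4, 17/9] × {-19/9, -5/4, √11})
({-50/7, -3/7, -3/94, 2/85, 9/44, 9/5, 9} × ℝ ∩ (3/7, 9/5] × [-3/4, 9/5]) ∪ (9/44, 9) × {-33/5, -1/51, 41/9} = ({9/5} × [-3/4, 9/5]) ∪ ((9/44, 9) × {-33/5, -1/51, 41/9})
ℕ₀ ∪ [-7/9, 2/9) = [-7/9, 2/9) ∪ ℕ₀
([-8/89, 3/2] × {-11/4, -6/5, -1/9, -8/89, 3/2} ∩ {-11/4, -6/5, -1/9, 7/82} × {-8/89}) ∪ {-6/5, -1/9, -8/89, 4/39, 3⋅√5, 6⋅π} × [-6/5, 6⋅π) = ({7/82} × {-8/89}) ∪ ({-6/5, -1/9, -8/89, 4/39, 3⋅√5, 6⋅π} × [-6/5, 6⋅π))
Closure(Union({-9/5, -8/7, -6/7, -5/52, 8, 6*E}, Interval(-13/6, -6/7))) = Union({-5/52, 8, 6*E}, Interval(-13/6, -6/7))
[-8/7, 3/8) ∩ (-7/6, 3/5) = [-8/7, 3/8)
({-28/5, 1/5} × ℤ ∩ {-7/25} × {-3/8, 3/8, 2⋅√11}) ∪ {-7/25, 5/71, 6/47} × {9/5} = {-7/25, 5/71, 6/47} × {9/5}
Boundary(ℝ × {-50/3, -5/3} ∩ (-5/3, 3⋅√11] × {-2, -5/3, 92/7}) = [-5/3, 3⋅√11] × {-5/3}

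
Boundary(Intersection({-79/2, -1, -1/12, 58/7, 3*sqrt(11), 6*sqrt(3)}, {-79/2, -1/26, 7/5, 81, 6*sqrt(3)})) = {-79/2, 6*sqrt(3)}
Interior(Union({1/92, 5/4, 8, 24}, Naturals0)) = EmptySet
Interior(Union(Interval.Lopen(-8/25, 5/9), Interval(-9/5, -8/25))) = Interval.open(-9/5, 5/9)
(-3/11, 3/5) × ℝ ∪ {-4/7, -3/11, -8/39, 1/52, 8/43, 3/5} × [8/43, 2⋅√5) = ((-3/11, 3/5) × ℝ) ∪ ({-4/7, -3/11, -8/39, 1/52, 8/43, 3/5} × [8/43, 2⋅√5))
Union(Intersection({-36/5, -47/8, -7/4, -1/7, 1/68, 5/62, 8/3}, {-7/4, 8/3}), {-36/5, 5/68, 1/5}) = {-36/5, -7/4, 5/68, 1/5, 8/3}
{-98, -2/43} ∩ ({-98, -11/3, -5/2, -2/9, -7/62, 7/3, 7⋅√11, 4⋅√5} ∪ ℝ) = {-98, -2/43}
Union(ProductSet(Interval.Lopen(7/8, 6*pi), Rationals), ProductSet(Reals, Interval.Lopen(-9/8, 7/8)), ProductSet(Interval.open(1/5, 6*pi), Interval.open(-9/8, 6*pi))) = Union(ProductSet(Interval.open(1/5, 6*pi), Interval.open(-9/8, 6*pi)), ProductSet(Interval.Lopen(7/8, 6*pi), Rationals), ProductSet(Reals, Interval.Lopen(-9/8, 7/8)))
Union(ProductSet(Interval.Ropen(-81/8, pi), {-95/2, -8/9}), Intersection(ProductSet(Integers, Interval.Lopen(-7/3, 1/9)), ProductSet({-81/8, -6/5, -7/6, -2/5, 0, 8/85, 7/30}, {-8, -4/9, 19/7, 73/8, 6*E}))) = Union(ProductSet({0}, {-4/9}), ProductSet(Interval.Ropen(-81/8, pi), {-95/2, -8/9}))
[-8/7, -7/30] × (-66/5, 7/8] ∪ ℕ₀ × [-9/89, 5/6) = (ℕ₀ × [-9/89, 5/6)) ∪ ([-8/7, -7/30] × (-66/5, 7/8])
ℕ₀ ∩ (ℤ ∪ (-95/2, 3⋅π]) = ℕ₀ ∪ {0, 1, …, 9}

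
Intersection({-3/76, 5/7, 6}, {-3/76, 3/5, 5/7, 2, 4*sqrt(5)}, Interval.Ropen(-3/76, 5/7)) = {-3/76}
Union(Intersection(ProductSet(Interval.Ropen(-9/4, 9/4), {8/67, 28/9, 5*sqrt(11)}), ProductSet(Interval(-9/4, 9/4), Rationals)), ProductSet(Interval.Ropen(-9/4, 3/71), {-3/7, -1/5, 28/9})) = Union(ProductSet(Interval.Ropen(-9/4, 3/71), {-3/7, -1/5, 28/9}), ProductSet(Interval.Ropen(-9/4, 9/4), {8/67, 28/9}))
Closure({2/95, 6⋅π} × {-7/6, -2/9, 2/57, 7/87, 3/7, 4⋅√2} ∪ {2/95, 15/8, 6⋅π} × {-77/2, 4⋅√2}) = ({2/95, 15/8, 6⋅π} × {-77/2, 4⋅√2}) ∪ ({2/95, 6⋅π} × {-7/6, -2/9, 2/57, 7/87, 3/7, 4⋅√2})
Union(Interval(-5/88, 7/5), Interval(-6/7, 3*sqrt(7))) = Interval(-6/7, 3*sqrt(7))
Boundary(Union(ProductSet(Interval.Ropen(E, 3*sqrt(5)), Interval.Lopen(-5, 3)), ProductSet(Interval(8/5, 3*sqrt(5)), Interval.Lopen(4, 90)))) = Union(ProductSet({8/5, 3*sqrt(5)}, Interval(4, 90)), ProductSet({3*sqrt(5), E}, Interval(-5, 3)), ProductSet(Interval(8/5, 3*sqrt(5)), {4, 90}), ProductSet(Interval(E, 3*sqrt(5)), {-5, 3}))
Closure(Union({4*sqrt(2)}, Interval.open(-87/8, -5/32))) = Union({4*sqrt(2)}, Interval(-87/8, -5/32))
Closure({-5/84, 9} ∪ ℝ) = ℝ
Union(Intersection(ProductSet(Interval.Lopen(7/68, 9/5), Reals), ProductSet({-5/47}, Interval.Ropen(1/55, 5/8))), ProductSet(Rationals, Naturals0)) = ProductSet(Rationals, Naturals0)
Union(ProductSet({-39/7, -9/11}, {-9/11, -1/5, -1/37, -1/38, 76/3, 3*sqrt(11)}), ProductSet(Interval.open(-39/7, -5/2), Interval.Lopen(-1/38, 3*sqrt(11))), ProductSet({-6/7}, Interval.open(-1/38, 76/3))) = Union(ProductSet({-6/7}, Interval.open(-1/38, 76/3)), ProductSet({-39/7, -9/11}, {-9/11, -1/5, -1/37, -1/38, 76/3, 3*sqrt(11)}), ProductSet(Interval.open(-39/7, -5/2), Interval.Lopen(-1/38, 3*sqrt(11))))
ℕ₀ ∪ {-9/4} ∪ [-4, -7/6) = [-4, -7/6) ∪ ℕ₀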